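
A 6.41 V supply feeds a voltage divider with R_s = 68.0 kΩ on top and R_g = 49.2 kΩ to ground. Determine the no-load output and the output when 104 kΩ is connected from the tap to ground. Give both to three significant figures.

Open-circuit: V = 6.41 × 49.2/(68.0 + 49.2) = 2.69 V.
With the load, R_g becomes R_g‖R_L = 33.40 kΩ, so V = 6.41 × 33.40/101.4 = 2.11 V.

Unloaded: 2.69 V; loaded: 2.11 V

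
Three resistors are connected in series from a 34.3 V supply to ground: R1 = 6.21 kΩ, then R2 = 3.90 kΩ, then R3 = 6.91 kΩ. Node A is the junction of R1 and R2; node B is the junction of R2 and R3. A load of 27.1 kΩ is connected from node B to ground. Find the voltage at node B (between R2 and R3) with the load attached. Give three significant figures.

At node B, R3 is in parallel with the load: R3‖R_L = 5.506 kΩ.
Below node A the resistance is R2 + (R3‖R_L) = 9.406 kΩ, so V_A = 34.3 × 9.406/15.62 = 20.66 V.
Then V_B = V_A × (R3‖R_L)/(R2 + R3‖R_L) = 20.66 × 5.506/9.406 = 12.1 V.

V ≈ 12.1 V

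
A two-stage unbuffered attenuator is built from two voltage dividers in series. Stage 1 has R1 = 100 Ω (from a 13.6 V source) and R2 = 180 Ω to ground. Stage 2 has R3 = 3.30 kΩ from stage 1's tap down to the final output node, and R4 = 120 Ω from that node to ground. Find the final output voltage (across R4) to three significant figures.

Stage 2 presents R3+R4 = 3420 Ω as a load on stage 1's tap.
Stage 1's lower leg becomes R2‖(R3+R4) = 171.0 Ω, so V_mid = 13.6 × 171.0/271.0 = 8.582 V.
Stage 2 is itself unloaded: V_out = V_mid × R4/(R3+R4) = 8.582 × 120/3420 = 0.301 V.

V_out ≈ 0.301 V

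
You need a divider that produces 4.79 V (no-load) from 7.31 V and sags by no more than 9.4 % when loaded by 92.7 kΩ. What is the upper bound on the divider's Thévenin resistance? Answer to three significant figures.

Loading drop = R_th/(R_th + R_L) ≤ 0.0940, so R_th ≤ R_L · ε/(1−ε) = 92.7 kΩ × 0.0940/0.9060 = 9.62 kΩ.

R_th ≤ 9.62 kΩ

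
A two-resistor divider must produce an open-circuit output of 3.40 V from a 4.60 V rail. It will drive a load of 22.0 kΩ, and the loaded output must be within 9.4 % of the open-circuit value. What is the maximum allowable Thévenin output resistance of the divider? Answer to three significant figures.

R_th ≤ 2.28 kΩ

Loading drop = R_th/(R_th + R_L) ≤ 0.0940, so R_th ≤ R_L · ε/(1−ε) = 22.0 kΩ × 0.0940/0.9060 = 2.28 kΩ.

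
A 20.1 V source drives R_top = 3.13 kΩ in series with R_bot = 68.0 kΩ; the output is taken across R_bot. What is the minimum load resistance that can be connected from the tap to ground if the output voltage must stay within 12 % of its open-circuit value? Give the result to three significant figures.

Output resistance R_th = R_top‖R_bot = (3.13 × 68.0)/71.13 = 2.992 kΩ.
The fractional drop is R_th/(R_th + R_L); requiring this ≤ 0.120 gives R_L ≥ R_th(1/0.120 − 1) = 2.992 × 7.333 = 21.9 kΩ.

R_L(min) ≈ 21.9 kΩ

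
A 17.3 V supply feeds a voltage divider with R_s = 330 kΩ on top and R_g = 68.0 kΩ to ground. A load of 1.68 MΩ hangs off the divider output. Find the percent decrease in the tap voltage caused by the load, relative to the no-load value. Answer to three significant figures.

3.25 %

The divider's output (Thévenin) resistance is R_s‖R_g = 56.38 kΩ.
Fractional drop under load = R_th/(R_th + R_L) = 56.38 / (56.38 + 1680) = 0.03247.
So the output falls by 3.25 %.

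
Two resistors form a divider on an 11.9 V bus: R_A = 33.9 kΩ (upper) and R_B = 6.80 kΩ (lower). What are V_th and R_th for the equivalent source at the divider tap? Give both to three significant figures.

V_th = 1.99 V, R_th = 5.66 kΩ

V_th is the open-circuit tap voltage: 11.9 × 6.80/(33.9 + 6.80) = 1.99 V.
With the supply zeroed, R_A and R_B appear in parallel from the tap: R_th = R_A‖R_B = (33.9 × 6.80)/40.70 = 5.66 kΩ.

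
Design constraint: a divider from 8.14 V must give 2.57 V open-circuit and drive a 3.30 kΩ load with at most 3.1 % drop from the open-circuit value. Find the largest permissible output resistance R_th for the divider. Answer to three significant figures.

R_th ≤ 106 Ω

Loading drop = R_th/(R_th + R_L) ≤ 0.0310, so R_th ≤ R_L · ε/(1−ε) = 3.30 kΩ × 0.0310/0.9690 = 106 Ω.
(Any R1, R2 with R2/(R1+R2) = 0.316 and R1‖R2 ≤ 106 Ω will meet the spec.)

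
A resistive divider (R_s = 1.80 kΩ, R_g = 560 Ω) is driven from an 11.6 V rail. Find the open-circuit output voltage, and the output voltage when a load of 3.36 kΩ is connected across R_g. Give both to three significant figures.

Unloaded: 2.75 V; loaded: 2.44 V

Open-circuit: V = 11.6 × 560/(1800 + 560) = 2.75 V.
With the load, R_g becomes R_g‖R_L = 480.0 Ω, so V = 11.6 × 480.0/2280 = 2.44 V.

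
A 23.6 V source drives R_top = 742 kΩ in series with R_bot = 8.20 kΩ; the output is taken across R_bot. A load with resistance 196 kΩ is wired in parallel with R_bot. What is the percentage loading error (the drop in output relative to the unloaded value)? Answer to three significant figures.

The divider's output (Thévenin) resistance is R_top‖R_bot = 8.110 kΩ.
Fractional drop under load = R_th/(R_th + R_L) = 8.110 / (8.110 + 196) = 0.03974.
So the output falls by 3.97 %.

3.97 %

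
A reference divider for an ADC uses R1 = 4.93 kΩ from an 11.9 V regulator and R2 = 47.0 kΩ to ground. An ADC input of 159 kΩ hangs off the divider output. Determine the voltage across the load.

The load sits in parallel with R2: R2‖R_L = (47.0 × 159) / (47.0 + 159) = 36.28 kΩ.
V_out = 11.9 × 36.28 / (4.93 + 36.28) = 11.9 × 36.28/41.21 = 10.5 V.
(Unloaded it would have been 10.8 V.)

V_out ≈ 10.5 V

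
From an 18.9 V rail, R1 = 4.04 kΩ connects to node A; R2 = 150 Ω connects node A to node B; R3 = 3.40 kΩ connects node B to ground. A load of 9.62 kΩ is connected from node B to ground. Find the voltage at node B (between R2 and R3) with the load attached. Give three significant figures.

V ≈ 7.08 V

At node B, R3 is in parallel with the load: R3‖R_L = 2512 Ω.
Below node A the resistance is R2 + (R3‖R_L) = 2662 Ω, so V_A = 18.9 × 2662/6702 = 7.507 V.
Then V_B = V_A × (R3‖R_L)/(R2 + R3‖R_L) = 7.507 × 2512/2662 = 7.08 V.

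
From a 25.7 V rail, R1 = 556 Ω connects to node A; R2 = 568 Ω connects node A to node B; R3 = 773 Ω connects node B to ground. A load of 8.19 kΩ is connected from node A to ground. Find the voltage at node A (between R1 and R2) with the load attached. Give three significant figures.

Below node A the series string R2+R3 = 1341 Ω sits in parallel with the 8190 Ω load: 1152 Ω.
V_A = 25.7 × 1152/(556 + 1152) = 17.3 V.

V ≈ 17.3 V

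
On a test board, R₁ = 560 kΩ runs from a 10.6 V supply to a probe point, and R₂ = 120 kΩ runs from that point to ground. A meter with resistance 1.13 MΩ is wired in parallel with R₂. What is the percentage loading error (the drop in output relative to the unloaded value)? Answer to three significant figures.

8.04 %

Unloaded V = 10.6 × 120/680.0 = 1.8706 V.
Loaded: R₂‖R_L = 108.5 kΩ, giving V = 10.6 × 108.5/668.5 = 1.7202 V.
Drop = (1.8706 − 1.7202) / 1.8706 = 8.04 %.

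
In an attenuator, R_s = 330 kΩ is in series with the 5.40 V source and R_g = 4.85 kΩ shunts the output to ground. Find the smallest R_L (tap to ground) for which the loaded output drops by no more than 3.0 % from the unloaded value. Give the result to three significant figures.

R_L(min) ≈ 155 kΩ

Output resistance R_th = R_s‖R_g = (330 × 4.85)/334.9 = 4.780 kΩ.
The fractional drop is R_th/(R_th + R_L); requiring this ≤ 0.0300 gives R_L ≥ R_th(1/0.0300 − 1) = 4.780 × 32.33 = 155 kΩ.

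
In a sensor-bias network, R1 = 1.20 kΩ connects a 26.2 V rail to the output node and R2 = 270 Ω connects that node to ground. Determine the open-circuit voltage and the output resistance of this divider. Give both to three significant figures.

V_th = 4.81 V, R_th = 220 Ω

V_th is the open-circuit tap voltage: 26.2 × 270/(1200 + 270) = 4.81 V.
With the supply zeroed, R1 and R2 appear in parallel from the tap: R_th = R1‖R2 = (1200 × 270)/1470 = 220 Ω.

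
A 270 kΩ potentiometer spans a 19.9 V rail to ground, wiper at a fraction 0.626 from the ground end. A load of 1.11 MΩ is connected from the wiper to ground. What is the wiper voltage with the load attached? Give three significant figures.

V ≈ 11.8 V

The wiper splits the pot into (1−α)R = 101.0 kΩ above and αR = 169.0 kΩ below.
Lower section ‖ load = 146.7 kΩ.
V_wiper = 19.9 × 146.7/(101.0 + 146.7) = 11.8 V.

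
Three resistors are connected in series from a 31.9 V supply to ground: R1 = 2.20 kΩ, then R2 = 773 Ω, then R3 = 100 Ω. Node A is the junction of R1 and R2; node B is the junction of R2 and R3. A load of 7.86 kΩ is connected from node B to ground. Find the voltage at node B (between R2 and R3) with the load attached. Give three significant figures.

V ≈ 1.03 V

At node B, R3 is in parallel with the load: R3‖R_L = 98.74 Ω.
Below node A the resistance is R2 + (R3‖R_L) = 871.7 Ω, so V_A = 31.9 × 871.7/3072 = 9.053 V.
Then V_B = V_A × (R3‖R_L)/(R2 + R3‖R_L) = 9.053 × 98.74/871.7 = 1.03 V.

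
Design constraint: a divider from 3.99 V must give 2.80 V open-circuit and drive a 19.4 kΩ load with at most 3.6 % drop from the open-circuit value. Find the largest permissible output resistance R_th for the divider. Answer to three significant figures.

Loading drop = R_th/(R_th + R_L) ≤ 0.0360, so R_th ≤ R_L · ε/(1−ε) = 19.4 kΩ × 0.0360/0.9640 = 724 Ω.

R_th ≤ 724 Ω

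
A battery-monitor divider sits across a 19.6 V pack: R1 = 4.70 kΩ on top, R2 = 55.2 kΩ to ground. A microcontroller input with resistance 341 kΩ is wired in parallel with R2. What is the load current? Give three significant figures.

R2‖R_L = 47.51 kΩ; V_out = 19.6 × 47.51/52.21 = 17.84 V.
I_L = V_out / R_L = 17.84 / 341 kΩ = 0.0523 mA.

I_L ≈ 0.0523 mA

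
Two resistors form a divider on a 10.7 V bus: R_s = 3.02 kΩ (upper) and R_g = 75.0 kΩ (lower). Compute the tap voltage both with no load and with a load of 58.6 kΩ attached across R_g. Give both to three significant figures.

Unloaded: 10.3 V; loaded: 9.80 V

Open-circuit: V = 10.7 × 75.0/(3.02 + 75.0) = 10.3 V.
With the load, R_g becomes R_g‖R_L = 32.90 kΩ, so V = 10.7 × 32.90/35.92 = 9.80 V.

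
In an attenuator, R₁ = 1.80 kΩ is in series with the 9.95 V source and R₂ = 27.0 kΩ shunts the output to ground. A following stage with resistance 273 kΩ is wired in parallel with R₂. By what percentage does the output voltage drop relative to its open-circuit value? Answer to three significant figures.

The divider's output (Thévenin) resistance is R₁‖R₂ = 1.688 kΩ.
Fractional drop under load = R_th/(R_th + R_L) = 1.688 / (1.688 + 273) = 0.006143.
So the output falls by 0.614 %.

0.614 %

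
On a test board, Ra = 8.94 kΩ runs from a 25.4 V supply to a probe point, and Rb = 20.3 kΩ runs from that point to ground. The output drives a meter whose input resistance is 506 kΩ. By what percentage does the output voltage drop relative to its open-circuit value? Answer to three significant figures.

1.21 %

The divider's output (Thévenin) resistance is Ra‖Rb = 6.207 kΩ.
Fractional drop under load = R_th/(R_th + R_L) = 6.207 / (6.207 + 506) = 0.01212.
So the output falls by 1.21 %.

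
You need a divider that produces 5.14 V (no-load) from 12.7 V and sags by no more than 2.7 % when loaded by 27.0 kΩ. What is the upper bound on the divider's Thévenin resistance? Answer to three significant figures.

Loading drop = R_th/(R_th + R_L) ≤ 0.0270, so R_th ≤ R_L · ε/(1−ε) = 27.0 kΩ × 0.0270/0.9730 = 749 Ω.

R_th ≤ 749 Ω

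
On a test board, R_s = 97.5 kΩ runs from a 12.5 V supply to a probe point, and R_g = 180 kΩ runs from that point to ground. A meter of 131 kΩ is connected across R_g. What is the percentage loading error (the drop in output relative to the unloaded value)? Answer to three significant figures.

32.6 %

The divider's output (Thévenin) resistance is R_s‖R_g = 63.24 kΩ.
Fractional drop under load = R_th/(R_th + R_L) = 63.24 / (63.24 + 131) = 0.3256.
So the output falls by 32.6 %.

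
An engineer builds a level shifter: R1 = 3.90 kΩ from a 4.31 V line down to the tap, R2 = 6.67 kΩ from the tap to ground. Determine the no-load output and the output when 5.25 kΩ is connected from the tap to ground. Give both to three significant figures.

Open-circuit: V = 4.31 × 6.67/(3.90 + 6.67) = 2.72 V.
With the load, R2 becomes R2‖R_L = 2.938 kΩ, so V = 4.31 × 2.938/6.838 = 1.85 V.

Unloaded: 2.72 V; loaded: 1.85 V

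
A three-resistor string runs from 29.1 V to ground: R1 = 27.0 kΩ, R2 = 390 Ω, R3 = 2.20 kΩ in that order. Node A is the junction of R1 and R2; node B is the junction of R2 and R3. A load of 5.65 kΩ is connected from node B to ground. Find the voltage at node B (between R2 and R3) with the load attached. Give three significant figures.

At node B, R3 is in parallel with the load: R3‖R_L = 1583 Ω.
Below node A the resistance is R2 + (R3‖R_L) = 1973 Ω, so V_A = 29.1 × 1973/28970 = 1.982 V.
Then V_B = V_A × (R3‖R_L)/(R2 + R3‖R_L) = 1.982 × 1583/1973 = 1.59 V.

V ≈ 1.59 V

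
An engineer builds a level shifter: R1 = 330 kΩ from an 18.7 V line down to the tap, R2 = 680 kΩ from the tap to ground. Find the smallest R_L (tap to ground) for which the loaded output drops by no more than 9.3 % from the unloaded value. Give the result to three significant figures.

Output resistance R_th = R1‖R2 = (330 × 680)/1010 = 222.2 kΩ.
The fractional drop is R_th/(R_th + R_L); requiring this ≤ 0.0930 gives R_L ≥ R_th(1/0.0930 − 1) = 222.2 × 9.753 = 2.17 MΩ.

R_L(min) ≈ 2.17 MΩ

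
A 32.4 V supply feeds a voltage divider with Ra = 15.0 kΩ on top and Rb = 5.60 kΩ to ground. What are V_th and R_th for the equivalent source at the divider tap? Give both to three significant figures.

V_th = 8.81 V, R_th = 4.08 kΩ

V_th is the open-circuit tap voltage: 32.4 × 5.60/(15.0 + 5.60) = 8.81 V.
With the supply zeroed, Ra and Rb appear in parallel from the tap: R_th = Ra‖Rb = (15.0 × 5.60)/20.60 = 4.08 kΩ.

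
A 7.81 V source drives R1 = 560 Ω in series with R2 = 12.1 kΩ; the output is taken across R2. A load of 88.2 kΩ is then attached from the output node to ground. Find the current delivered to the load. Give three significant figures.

I_L ≈ 0.0841 mA

R2‖R_L = 10640 Ω; V_out = 7.81 × 10640/11200 = 7.420 V.
I_L = V_out / R_L = 7.420 / 88.2 kΩ = 0.0841 mA.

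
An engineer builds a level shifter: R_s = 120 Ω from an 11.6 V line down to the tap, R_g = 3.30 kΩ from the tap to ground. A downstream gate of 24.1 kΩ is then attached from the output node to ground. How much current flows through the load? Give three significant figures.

I_L ≈ 0.462 mA

R_g‖R_L = 2903 Ω; V_out = 11.6 × 2903/3023 = 11.14 V.
I_L = V_out / R_L = 11.14 / 24.1 kΩ = 0.462 mA.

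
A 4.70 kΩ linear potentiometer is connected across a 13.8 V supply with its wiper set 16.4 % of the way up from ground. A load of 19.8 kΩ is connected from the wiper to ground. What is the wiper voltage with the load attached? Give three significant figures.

The wiper splits the pot into (1−α)R = 3929 Ω above and αR = 770.8 Ω below.
Lower section ‖ load = 741.9 Ω.
V_wiper = 13.8 × 741.9/(3929 + 741.9) = 2.19 V.

V ≈ 2.19 V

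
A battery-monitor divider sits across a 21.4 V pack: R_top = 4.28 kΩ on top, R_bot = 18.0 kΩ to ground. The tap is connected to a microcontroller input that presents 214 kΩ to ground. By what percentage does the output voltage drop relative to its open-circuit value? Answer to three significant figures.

1.59 %

The divider's output (Thévenin) resistance is R_top‖R_bot = 3.458 kΩ.
Fractional drop under load = R_th/(R_th + R_L) = 3.458 / (3.458 + 214) = 0.01590.
So the output falls by 1.59 %.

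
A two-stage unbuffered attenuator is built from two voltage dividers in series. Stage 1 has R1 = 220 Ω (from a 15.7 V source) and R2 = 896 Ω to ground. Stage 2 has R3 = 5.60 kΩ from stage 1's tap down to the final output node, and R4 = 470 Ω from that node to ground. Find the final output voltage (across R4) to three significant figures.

Stage 2 presents R3+R4 = 6070 Ω as a load on stage 1's tap.
Stage 1's lower leg becomes R2‖(R3+R4) = 780.8 Ω, so V_mid = 15.7 × 780.8/1001 = 12.25 V.
Stage 2 is itself unloaded: V_out = V_mid × R4/(R3+R4) = 12.25 × 470/6070 = 0.948 V.

V_out ≈ 0.948 V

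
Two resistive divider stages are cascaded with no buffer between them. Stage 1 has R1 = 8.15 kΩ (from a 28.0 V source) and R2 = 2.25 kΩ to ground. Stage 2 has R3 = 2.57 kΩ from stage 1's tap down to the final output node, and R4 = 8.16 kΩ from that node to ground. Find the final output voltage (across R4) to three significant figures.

Stage 2 presents R3+R4 = 10.73 kΩ as a load on stage 1's tap.
Stage 1's lower leg becomes R2‖(R3+R4) = 1.860 kΩ, so V_mid = 28.0 × 1.860/10.01 = 5.203 V.
Stage 2 is itself unloaded: V_out = V_mid × R4/(R3+R4) = 5.203 × 8.16/10.73 = 3.96 V.

V_out ≈ 3.96 V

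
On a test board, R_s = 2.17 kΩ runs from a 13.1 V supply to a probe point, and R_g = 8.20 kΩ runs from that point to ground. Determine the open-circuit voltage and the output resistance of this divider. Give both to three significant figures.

V_th = 10.4 V, R_th = 1.72 kΩ

V_th is the open-circuit tap voltage: 13.1 × 8.20/(2.17 + 8.20) = 10.4 V.
With the supply zeroed, R_s and R_g appear in parallel from the tap: R_th = R_s‖R_g = (2.17 × 8.20)/10.37 = 1.72 kΩ.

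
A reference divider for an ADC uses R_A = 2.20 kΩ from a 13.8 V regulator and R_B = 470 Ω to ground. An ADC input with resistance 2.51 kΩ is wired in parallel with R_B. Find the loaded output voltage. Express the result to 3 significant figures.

The load sits in parallel with R_B: R_B‖R_L = (470 × 2510) / (470 + 2510) = 395.9 Ω.
V_out = 13.8 × 395.9 / (2200 + 395.9) = 13.8 × 395.9/2596 = 2.10 V.

V_out ≈ 2.10 V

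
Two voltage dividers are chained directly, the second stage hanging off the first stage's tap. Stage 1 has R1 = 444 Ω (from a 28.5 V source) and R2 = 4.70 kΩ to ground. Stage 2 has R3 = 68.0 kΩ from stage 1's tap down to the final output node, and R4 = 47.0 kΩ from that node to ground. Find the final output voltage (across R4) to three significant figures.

V_out ≈ 10.6 V

Stage 2 presents R3+R4 = 115000 Ω as a load on stage 1's tap.
Stage 1's lower leg becomes R2‖(R3+R4) = 4515 Ω, so V_mid = 28.5 × 4515/4959 = 25.95 V.
Stage 2 is itself unloaded: V_out = V_mid × R4/(R3+R4) = 25.95 × 47000/115000 = 10.6 V.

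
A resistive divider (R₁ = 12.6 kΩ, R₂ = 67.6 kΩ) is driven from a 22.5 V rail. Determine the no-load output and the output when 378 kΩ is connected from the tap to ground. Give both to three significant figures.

Open-circuit: V = 22.5 × 67.6/(12.6 + 67.6) = 19.0 V.
With the load, R₂ becomes R₂‖R_L = 57.34 kΩ, so V = 22.5 × 57.34/69.94 = 18.4 V.

Unloaded: 19.0 V; loaded: 18.4 V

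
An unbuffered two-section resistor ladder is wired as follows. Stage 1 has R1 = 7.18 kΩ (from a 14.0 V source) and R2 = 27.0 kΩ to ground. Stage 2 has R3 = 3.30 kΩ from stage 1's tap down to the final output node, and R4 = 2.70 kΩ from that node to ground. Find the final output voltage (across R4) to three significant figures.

Stage 2 presents R3+R4 = 6.000 kΩ as a load on stage 1's tap.
Stage 1's lower leg becomes R2‖(R3+R4) = 4.909 kΩ, so V_mid = 14.0 × 4.909/12.09 = 5.685 V.
Stage 2 is itself unloaded: V_out = V_mid × R4/(R3+R4) = 5.685 × 2.70/6.000 = 2.56 V.

V_out ≈ 2.56 V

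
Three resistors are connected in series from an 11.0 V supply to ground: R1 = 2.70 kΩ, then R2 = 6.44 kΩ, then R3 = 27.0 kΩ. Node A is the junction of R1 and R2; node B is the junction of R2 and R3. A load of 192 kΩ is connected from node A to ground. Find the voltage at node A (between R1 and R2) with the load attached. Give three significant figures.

V ≈ 10.0 V

Below node A the series string R2+R3 = 33.44 kΩ sits in parallel with the 192 kΩ load: 28.48 kΩ.
V_A = 11.0 × 28.48/(2.70 + 28.48) = 10.0 V.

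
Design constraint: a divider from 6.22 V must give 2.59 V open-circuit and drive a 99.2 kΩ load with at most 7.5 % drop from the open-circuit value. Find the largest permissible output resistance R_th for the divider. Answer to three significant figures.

Loading drop = R_th/(R_th + R_L) ≤ 0.0750, so R_th ≤ R_L · ε/(1−ε) = 99.2 kΩ × 0.0750/0.9250 = 8.04 kΩ.

R_th ≤ 8.04 kΩ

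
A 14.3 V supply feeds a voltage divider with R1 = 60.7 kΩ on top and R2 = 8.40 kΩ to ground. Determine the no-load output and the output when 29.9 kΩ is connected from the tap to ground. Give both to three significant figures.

Open-circuit: V = 14.3 × 8.40/(60.7 + 8.40) = 1.74 V.
With the load, R2 becomes R2‖R_L = 6.558 kΩ, so V = 14.3 × 6.558/67.26 = 1.39 V.

Unloaded: 1.74 V; loaded: 1.39 V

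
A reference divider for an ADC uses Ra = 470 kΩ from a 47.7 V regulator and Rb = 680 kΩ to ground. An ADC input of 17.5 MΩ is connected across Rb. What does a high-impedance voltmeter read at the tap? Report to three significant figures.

The load sits in parallel with Rb: Rb‖R_L = (680 × 17500) / (680 + 17500) = 654.6 kΩ.
V_out = 47.7 × 654.6 / (470 + 654.6) = 47.7 × 654.6/1125 = 27.8 V.

V_out ≈ 27.8 V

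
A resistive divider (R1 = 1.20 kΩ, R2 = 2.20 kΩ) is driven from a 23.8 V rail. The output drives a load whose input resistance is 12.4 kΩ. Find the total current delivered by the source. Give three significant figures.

I ≈ 7.76 mA

R2‖R_L = 1.868 kΩ, so the source sees R1 + R2‖R_L = 3.068 kΩ.
I = 23.8 V / 3.068 kΩ = 7.76 mA.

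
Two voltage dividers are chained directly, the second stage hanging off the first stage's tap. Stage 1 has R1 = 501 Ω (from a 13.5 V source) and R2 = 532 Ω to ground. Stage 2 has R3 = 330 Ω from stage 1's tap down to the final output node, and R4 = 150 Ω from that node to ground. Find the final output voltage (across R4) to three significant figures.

V_out ≈ 1.41 V

Stage 2 presents R3+R4 = 480.0 Ω as a load on stage 1's tap.
Stage 1's lower leg becomes R2‖(R3+R4) = 252.3 Ω, so V_mid = 13.5 × 252.3/753.3 = 4.522 V.
Stage 2 is itself unloaded: V_out = V_mid × R4/(R3+R4) = 4.522 × 150/480.0 = 1.41 V.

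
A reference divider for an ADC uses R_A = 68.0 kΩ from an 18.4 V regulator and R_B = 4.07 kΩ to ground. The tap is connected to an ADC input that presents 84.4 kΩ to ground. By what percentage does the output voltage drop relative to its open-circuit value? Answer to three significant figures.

4.35 %

The divider's output (Thévenin) resistance is R_A‖R_B = 3.840 kΩ.
Fractional drop under load = R_th/(R_th + R_L) = 3.840 / (3.840 + 84.4) = 0.04352.
So the output falls by 4.35 %.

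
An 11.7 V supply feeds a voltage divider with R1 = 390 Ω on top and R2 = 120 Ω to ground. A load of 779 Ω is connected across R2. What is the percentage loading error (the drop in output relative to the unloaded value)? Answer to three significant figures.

10.5 %

Unloaded V = 11.7 × 120/510.0 = 2.7529 V.
Loaded: R2‖R_L = 104.0 Ω, giving V = 11.7 × 104.0/494.0 = 2.4628 V.
Drop = (2.7529 − 2.4628) / 2.7529 = 10.5 %.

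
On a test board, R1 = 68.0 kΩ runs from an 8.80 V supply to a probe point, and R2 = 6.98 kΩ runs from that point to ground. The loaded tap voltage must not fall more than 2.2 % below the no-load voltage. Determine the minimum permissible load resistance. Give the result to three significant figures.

Output resistance R_th = R1‖R2 = (68.0 × 6.98)/74.98 = 6.330 kΩ.
The fractional drop is R_th/(R_th + R_L); requiring this ≤ 0.0220 gives R_L ≥ R_th(1/0.0220 − 1) = 6.330 × 44.45 = 281 kΩ.

R_L(min) ≈ 281 kΩ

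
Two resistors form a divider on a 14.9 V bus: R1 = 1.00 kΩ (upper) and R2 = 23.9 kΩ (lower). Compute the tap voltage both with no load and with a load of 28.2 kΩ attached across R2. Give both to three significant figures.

Unloaded: 14.3 V; loaded: 13.8 V

Open-circuit: V = 14.9 × 23.9/(1.00 + 23.9) = 14.3 V.
With the load, R2 becomes R2‖R_L = 12.94 kΩ, so V = 14.9 × 12.94/13.94 = 13.8 V.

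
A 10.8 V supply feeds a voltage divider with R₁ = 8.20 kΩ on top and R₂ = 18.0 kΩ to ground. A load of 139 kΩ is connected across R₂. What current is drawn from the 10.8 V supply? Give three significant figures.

R₂‖R_L = 15.94 kΩ, so the source sees R₁ + R₂‖R_L = 24.14 kΩ.
I = 10.8 V / 24.14 kΩ = 0.447 mA.

I ≈ 0.447 mA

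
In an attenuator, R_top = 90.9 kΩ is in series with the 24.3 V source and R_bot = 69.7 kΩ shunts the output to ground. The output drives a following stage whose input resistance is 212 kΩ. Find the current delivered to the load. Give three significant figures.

I_L ≈ 0.0419 mA

R_bot‖R_L = 52.45 kΩ; V_out = 24.3 × 52.45/143.4 = 8.892 V.
I_L = V_out / R_L = 8.892 / 212 kΩ = 0.0419 mA.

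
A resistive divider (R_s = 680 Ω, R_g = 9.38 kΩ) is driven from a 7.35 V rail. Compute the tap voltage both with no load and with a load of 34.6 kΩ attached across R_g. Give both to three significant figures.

Unloaded: 6.85 V; loaded: 6.73 V

Open-circuit: V = 7.35 × 9380/(680 + 9380) = 6.85 V.
With the load, R_g becomes R_g‖R_L = 7379 Ω, so V = 7.35 × 7379/8059 = 6.73 V.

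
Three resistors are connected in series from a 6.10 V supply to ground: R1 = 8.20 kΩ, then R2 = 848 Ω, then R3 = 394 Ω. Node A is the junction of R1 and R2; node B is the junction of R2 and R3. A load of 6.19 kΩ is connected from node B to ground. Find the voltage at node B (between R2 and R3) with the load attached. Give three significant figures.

At node B, R3 is in parallel with the load: R3‖R_L = 370.4 Ω.
Below node A the resistance is R2 + (R3‖R_L) = 1218 Ω, so V_A = 6.10 × 1218/9418 = 0.7891 V.
Then V_B = V_A × (R3‖R_L)/(R2 + R3‖R_L) = 0.7891 × 370.4/1218 = 0.240 V.

V ≈ 0.240 V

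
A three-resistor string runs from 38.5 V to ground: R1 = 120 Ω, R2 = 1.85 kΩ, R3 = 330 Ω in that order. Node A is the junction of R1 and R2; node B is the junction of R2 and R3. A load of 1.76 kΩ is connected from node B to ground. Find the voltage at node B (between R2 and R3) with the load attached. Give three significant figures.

V ≈ 4.76 V

At node B, R3 is in parallel with the load: R3‖R_L = 277.9 Ω.
Below node A the resistance is R2 + (R3‖R_L) = 2128 Ω, so V_A = 38.5 × 2128/2248 = 36.44 V.
Then V_B = V_A × (R3‖R_L)/(R2 + R3‖R_L) = 36.44 × 277.9/2128 = 4.76 V.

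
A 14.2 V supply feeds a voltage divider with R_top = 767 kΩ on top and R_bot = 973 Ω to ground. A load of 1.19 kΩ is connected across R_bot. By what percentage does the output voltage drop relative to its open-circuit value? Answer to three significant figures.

The divider's output (Thévenin) resistance is R_top‖R_bot = 971.8 Ω.
Fractional drop under load = R_th/(R_th + R_L) = 971.8 / (971.8 + 1190) = 0.4495.
So the output falls by 45.0 %.

45.0 %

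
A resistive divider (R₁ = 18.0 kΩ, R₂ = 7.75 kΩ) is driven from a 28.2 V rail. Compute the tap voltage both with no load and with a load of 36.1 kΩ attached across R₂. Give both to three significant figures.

Open-circuit: V = 28.2 × 7.75/(18.0 + 7.75) = 8.49 V.
With the load, R₂ becomes R₂‖R_L = 6.380 kΩ, so V = 28.2 × 6.380/24.38 = 7.38 V.

Unloaded: 8.49 V; loaded: 7.38 V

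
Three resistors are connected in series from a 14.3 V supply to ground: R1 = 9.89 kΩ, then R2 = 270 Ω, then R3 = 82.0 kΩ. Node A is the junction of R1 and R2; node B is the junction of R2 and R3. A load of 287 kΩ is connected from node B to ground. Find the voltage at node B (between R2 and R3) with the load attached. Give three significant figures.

At node B, R3 is in parallel with the load: R3‖R_L = 63780 Ω.
Below node A the resistance is R2 + (R3‖R_L) = 64050 Ω, so V_A = 14.3 × 64050/73940 = 12.39 V.
Then V_B = V_A × (R3‖R_L)/(R2 + R3‖R_L) = 12.39 × 63780/64050 = 12.3 V.

V ≈ 12.3 V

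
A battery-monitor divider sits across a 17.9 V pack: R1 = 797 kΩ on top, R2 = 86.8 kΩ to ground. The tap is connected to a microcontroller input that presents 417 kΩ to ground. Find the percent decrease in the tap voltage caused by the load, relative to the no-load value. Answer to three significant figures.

15.8 %

Unloaded V = 17.9 × 86.8/883.8 = 1.758 V.
Loaded: R2‖R_L = 71.85 kΩ, giving V = 17.9 × 71.85/868.8 = 1.480 V.
Drop = (1.758 − 1.480) / 1.758 = 15.8 %.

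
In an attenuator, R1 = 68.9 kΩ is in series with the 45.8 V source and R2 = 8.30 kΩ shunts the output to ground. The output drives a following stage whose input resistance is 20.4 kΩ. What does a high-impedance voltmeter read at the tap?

The load sits in parallel with R2: R2‖R_L = (8.30 × 20.4) / (8.30 + 20.4) = 5.900 kΩ.
V_out = 45.8 × 5.900 / (68.9 + 5.900) = 45.8 × 5.900/74.80 = 3.61 V.

V_out ≈ 3.61 V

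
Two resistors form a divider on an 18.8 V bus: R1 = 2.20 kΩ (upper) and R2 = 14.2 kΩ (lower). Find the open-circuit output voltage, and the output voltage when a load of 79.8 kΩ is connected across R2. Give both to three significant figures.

Open-circuit: V = 18.8 × 14.2/(2.20 + 14.2) = 16.3 V.
With the load, R2 becomes R2‖R_L = 12.05 kΩ, so V = 18.8 × 12.05/14.25 = 15.9 V.

Unloaded: 16.3 V; loaded: 15.9 V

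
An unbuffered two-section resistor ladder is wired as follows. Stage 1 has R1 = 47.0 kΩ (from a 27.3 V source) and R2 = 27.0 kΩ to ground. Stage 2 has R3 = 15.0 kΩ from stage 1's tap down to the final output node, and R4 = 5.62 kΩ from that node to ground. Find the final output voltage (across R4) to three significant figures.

V_out ≈ 1.48 V

Stage 2 presents R3+R4 = 20.62 kΩ as a load on stage 1's tap.
Stage 1's lower leg becomes R2‖(R3+R4) = 11.69 kΩ, so V_mid = 27.3 × 11.69/58.69 = 5.438 V.
Stage 2 is itself unloaded: V_out = V_mid × R4/(R3+R4) = 5.438 × 5.62/20.62 = 1.48 V.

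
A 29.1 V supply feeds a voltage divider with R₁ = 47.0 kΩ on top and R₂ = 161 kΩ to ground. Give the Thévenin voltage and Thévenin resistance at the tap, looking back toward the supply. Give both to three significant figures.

V_th is the open-circuit tap voltage: 29.1 × 161/(47.0 + 161) = 22.5 V.
With the supply zeroed, R₁ and R₂ appear in parallel from the tap: R_th = R₁‖R₂ = (47.0 × 161)/208.0 = 36.4 kΩ.

V_th = 22.5 V, R_th = 36.4 kΩ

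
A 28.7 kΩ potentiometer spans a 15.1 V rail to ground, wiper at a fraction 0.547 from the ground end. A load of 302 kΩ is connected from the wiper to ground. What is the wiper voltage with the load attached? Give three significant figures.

The wiper splits the pot into (1−α)R = 13.00 kΩ above and αR = 15.70 kΩ below.
Lower section ‖ load = 14.92 kΩ.
V_wiper = 15.1 × 14.92/(13.00 + 14.92) = 8.07 V.

V ≈ 8.07 V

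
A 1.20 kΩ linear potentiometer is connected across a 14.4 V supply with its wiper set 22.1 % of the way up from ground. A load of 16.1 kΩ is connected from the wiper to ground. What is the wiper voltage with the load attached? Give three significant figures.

The wiper splits the pot into (1−α)R = 934.8 Ω above and αR = 265.2 Ω below.
Lower section ‖ load = 260.9 Ω.
V_wiper = 14.4 × 260.9/(934.8 + 260.9) = 3.14 V.

V ≈ 3.14 V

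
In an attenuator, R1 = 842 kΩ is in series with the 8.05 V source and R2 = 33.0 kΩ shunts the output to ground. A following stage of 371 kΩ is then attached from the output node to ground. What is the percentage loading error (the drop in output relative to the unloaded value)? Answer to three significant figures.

The divider's output (Thévenin) resistance is R1‖R2 = 31.76 kΩ.
Fractional drop under load = R_th/(R_th + R_L) = 31.76 / (31.76 + 371) = 0.07885.
So the output falls by 7.88 %.

7.88 %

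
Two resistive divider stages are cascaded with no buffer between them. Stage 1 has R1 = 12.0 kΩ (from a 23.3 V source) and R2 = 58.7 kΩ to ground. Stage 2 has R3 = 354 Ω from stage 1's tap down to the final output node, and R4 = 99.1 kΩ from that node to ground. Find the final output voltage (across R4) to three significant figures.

V_out ≈ 17.5 V

Stage 2 presents R3+R4 = 99450 Ω as a load on stage 1's tap.
Stage 1's lower leg becomes R2‖(R3+R4) = 36910 Ω, so V_mid = 23.3 × 36910/48910 = 17.58 V.
Stage 2 is itself unloaded: V_out = V_mid × R4/(R3+R4) = 17.58 × 99100/99450 = 17.5 V.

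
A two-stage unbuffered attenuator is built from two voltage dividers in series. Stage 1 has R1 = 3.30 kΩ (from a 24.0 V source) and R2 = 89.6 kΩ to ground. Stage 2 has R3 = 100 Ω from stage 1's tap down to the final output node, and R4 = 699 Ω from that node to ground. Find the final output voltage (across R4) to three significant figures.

V_out ≈ 4.06 V

Stage 2 presents R3+R4 = 799.0 Ω as a load on stage 1's tap.
Stage 1's lower leg becomes R2‖(R3+R4) = 791.9 Ω, so V_mid = 24.0 × 791.9/4092 = 4.645 V.
Stage 2 is itself unloaded: V_out = V_mid × R4/(R3+R4) = 4.645 × 699/799.0 = 4.06 V.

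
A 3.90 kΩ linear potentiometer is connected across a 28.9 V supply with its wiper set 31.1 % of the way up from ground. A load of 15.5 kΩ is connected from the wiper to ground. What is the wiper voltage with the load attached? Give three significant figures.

V ≈ 8.53 V

The wiper splits the pot into (1−α)R = 2.687 kΩ above and αR = 1.213 kΩ below.
Lower section ‖ load = 1.125 kΩ.
V_wiper = 28.9 × 1.125/(2.687 + 1.125) = 8.53 V.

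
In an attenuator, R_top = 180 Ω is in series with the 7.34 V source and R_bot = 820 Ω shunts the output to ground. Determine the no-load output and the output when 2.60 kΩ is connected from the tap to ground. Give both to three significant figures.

Open-circuit: V = 7.34 × 820/(180 + 820) = 6.02 V.
With the load, R_bot becomes R_bot‖R_L = 623.4 Ω, so V = 7.34 × 623.4/803.4 = 5.70 V.

Unloaded: 6.02 V; loaded: 5.70 V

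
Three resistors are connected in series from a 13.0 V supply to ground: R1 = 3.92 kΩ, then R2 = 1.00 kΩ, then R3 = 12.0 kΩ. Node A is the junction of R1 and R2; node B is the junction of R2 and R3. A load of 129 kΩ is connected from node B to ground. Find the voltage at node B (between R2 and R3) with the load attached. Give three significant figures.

V ≈ 8.98 V

At node B, R3 is in parallel with the load: R3‖R_L = 10.98 kΩ.
Below node A the resistance is R2 + (R3‖R_L) = 11.98 kΩ, so V_A = 13.0 × 11.98/15.90 = 9.795 V.
Then V_B = V_A × (R3‖R_L)/(R2 + R3‖R_L) = 9.795 × 10.98/11.98 = 8.98 V.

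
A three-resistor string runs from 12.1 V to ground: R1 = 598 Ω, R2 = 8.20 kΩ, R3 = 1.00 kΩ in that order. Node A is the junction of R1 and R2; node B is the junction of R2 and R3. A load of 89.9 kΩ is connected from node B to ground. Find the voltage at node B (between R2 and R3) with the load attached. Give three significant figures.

V ≈ 1.22 V

At node B, R3 is in parallel with the load: R3‖R_L = 989.0 Ω.
Below node A the resistance is R2 + (R3‖R_L) = 9189 Ω, so V_A = 12.1 × 9189/9787 = 11.36 V.
Then V_B = V_A × (R3‖R_L)/(R2 + R3‖R_L) = 11.36 × 989.0/9189 = 1.22 V.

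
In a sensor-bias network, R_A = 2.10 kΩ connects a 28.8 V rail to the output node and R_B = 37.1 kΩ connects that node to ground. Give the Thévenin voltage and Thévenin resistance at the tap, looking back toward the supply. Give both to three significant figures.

V_th = 27.3 V, R_th = 1.99 kΩ

V_th is the open-circuit tap voltage: 28.8 × 37.1/(2.10 + 37.1) = 27.3 V.
With the supply zeroed, R_A and R_B appear in parallel from the tap: R_th = R_A‖R_B = (2.10 × 37.1)/39.20 = 1.99 kΩ.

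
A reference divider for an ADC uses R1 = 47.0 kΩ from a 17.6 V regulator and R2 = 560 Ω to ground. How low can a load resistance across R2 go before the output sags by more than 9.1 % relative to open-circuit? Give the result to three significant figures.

Output resistance R_th = R1‖R2 = (47000 × 560)/47560 = 553.4 Ω.
The fractional drop is R_th/(R_th + R_L); requiring this ≤ 0.0910 gives R_L ≥ R_th(1/0.0910 − 1) = 553.4 × 9.989 = 5.53 kΩ.

R_L(min) ≈ 5.53 kΩ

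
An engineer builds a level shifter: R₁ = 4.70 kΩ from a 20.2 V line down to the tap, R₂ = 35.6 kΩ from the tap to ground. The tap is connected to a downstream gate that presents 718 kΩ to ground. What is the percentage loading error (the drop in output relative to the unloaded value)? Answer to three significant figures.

The divider's output (Thévenin) resistance is R₁‖R₂ = 4.152 kΩ.
Fractional drop under load = R_th/(R_th + R_L) = 4.152 / (4.152 + 718) = 0.005749.
So the output falls by 0.575 %.

0.575 %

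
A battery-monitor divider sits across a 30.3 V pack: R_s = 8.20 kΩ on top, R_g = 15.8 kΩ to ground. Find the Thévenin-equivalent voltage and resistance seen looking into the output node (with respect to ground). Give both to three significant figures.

V_th = 19.9 V, R_th = 5.40 kΩ

V_th is the open-circuit tap voltage: 30.3 × 15.8/(8.20 + 15.8) = 19.9 V.
With the supply zeroed, R_s and R_g appear in parallel from the tap: R_th = R_s‖R_g = (8.20 × 15.8)/24.00 = 5.40 kΩ.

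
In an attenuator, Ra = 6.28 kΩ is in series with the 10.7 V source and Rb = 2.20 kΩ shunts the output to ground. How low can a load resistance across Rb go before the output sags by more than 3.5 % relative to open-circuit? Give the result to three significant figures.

Output resistance R_th = Ra‖Rb = (6.28 × 2.20)/8.480 = 1.629 kΩ.
The fractional drop is R_th/(R_th + R_L); requiring this ≤ 0.0350 gives R_L ≥ R_th(1/0.0350 − 1) = 1.629 × 27.57 = 44.9 kΩ.

R_L(min) ≈ 44.9 kΩ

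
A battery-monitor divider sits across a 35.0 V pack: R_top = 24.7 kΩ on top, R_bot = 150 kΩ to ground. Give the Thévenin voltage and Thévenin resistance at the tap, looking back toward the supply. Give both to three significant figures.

V_th is the open-circuit tap voltage: 35.0 × 150/(24.7 + 150) = 30.1 V.
With the supply zeroed, R_top and R_bot appear in parallel from the tap: R_th = R_top‖R_bot = (24.7 × 150)/174.7 = 21.2 kΩ.

V_th = 30.1 V, R_th = 21.2 kΩ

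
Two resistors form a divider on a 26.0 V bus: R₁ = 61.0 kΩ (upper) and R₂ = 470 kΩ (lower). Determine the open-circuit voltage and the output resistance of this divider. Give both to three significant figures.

V_th is the open-circuit tap voltage: 26.0 × 470/(61.0 + 470) = 23.0 V.
With the supply zeroed, R₁ and R₂ appear in parallel from the tap: R_th = R₁‖R₂ = (61.0 × 470)/531.0 = 54.0 kΩ.

V_th = 23.0 V, R_th = 54.0 kΩ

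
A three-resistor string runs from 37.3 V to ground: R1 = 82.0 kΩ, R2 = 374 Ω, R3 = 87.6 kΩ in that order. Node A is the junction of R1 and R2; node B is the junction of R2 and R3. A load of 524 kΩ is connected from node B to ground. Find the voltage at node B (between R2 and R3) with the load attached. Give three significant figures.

At node B, R3 is in parallel with the load: R3‖R_L = 75050 Ω.
Below node A the resistance is R2 + (R3‖R_L) = 75430 Ω, so V_A = 37.3 × 75430/157400 = 17.87 V.
Then V_B = V_A × (R3‖R_L)/(R2 + R3‖R_L) = 17.87 × 75050/75430 = 17.8 V.

V ≈ 17.8 V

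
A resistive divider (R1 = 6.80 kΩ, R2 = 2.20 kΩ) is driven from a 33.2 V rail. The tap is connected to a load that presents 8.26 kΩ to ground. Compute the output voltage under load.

V_out ≈ 6.76 V

The load sits in parallel with R2: R2‖R_L = (2.20 × 8.26) / (2.20 + 8.26) = 1.737 kΩ.
V_out = 33.2 × 1.737 / (6.80 + 1.737) = 33.2 × 1.737/8.537 = 6.76 V.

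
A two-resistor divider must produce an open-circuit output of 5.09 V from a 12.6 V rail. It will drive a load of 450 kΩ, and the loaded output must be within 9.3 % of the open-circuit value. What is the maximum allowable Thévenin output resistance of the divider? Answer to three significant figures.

Loading drop = R_th/(R_th + R_L) ≤ 0.0930, so R_th ≤ R_L · ε/(1−ε) = 450 kΩ × 0.0930/0.9070 = 46.1 kΩ.

R_th ≤ 46.1 kΩ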